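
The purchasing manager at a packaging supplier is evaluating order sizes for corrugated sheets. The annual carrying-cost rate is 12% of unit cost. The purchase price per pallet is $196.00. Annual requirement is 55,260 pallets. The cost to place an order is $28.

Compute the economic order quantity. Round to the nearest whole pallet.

Holding cost per pallet per year: H = 12% × $196 = $23.5200
Q* = √(2·D·S / H) = √(2·55,260·28 / 23.52) = √131,571.4 ≈ 362.73

363 pallets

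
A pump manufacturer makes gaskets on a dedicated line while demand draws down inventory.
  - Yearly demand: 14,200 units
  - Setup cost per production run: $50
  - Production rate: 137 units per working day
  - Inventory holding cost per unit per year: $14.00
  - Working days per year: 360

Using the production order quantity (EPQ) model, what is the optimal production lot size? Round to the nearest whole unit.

d = 14,200/360 = 39.4444 units/day;  effective holding cost H(1 − d/p) = 14·(1 − 39.4444/137) = 9.96918
Q* = √(2DS / H_eff) = √(2·14,200·50 / 9.96918) ≈ 377.41

377 units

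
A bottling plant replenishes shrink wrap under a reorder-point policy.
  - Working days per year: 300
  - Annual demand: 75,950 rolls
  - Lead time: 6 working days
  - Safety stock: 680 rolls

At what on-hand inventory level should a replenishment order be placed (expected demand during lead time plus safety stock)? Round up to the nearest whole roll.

Daily demand d = 75,950 / 300 = 253.167 rolls/day
Demand during lead time = 253.167 × 6 = 1,519.00
Reorder point = 1,519.00 + 680 = 2,199.00 → round up

2,199 rolls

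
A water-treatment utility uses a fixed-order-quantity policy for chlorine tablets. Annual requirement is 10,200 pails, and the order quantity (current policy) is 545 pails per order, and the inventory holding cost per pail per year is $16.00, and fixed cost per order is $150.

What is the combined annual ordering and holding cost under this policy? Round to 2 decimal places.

$7,167.34

Annual ordering cost = (D/Q)·S = (10,200/545) × 150 = $2,807.34
Annual holding cost  = (Q/2)·H = (545/2) × 16 = $4,360.00
Total = $2,807.34 + $4,360.00 = $7,167.34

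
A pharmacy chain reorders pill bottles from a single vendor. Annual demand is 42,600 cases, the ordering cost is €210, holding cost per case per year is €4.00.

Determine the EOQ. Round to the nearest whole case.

EOQ = √(2DS/H) = √(2 × 42,600 × 210 / 4)
    = √(4,473,000.00) ≈ 2,114.95

2,115 cases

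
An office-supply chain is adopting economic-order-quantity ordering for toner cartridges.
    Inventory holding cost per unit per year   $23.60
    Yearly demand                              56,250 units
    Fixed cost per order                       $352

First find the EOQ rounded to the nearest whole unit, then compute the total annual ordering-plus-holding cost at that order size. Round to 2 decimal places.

EOQ = √(2DS/H) = √(2 × 56,250 × 352 / 23.6)
    = √(1,677,966.10) ≈ 1,295.36 → Q = 1,295 units
Ordering: D/Q × S = 56,250/1,295 × $352 = $15,289.58
Holding:  Q/2 × H = 1,295/2 × $23.6 = $15,281.00
Total = $15,289.58 + $15,281.00 = $30,570.58

$30,570.58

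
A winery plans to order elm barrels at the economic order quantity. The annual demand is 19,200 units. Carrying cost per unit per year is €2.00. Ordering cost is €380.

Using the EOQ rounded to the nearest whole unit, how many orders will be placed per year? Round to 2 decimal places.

7.11 orders per year

Q* = √(2·D·S / H) = √(2·19,200·380 / 2) = √7,296,000.0 ≈ 2,701.11 → Q = 2,701
Orders per year = D/Q = 19,200 / 2,701 = 7.108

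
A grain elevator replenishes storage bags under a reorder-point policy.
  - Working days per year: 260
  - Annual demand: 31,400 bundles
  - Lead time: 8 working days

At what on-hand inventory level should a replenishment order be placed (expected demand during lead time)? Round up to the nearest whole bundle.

Daily demand d = 31,400 / 260 = 120.769 bundles/day
Demand during lead time = 120.769 × 8 = 966.15
Reorder point = 966.15 → round up

967 bundles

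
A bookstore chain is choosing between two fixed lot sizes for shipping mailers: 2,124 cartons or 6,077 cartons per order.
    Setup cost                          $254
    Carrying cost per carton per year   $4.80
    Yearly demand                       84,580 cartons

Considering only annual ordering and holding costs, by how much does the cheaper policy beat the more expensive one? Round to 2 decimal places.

$2,907.83

Annual cost at Q: ordering D·S/Q plus holding Q·H/2.
TC(2,124) = (84,580/2,124)×254 + (2,124/2)×4.8 = $15,212.16
TC(6,077) = (84,580/6,077)×254 + (6,077/2)×4.8 = $18,119.99
Lots of 2,124 are cheaper by $2,907.83.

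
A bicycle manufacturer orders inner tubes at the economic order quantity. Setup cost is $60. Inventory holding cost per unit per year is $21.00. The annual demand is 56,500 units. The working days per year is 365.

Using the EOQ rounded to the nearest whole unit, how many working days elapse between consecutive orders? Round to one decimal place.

3.7 days

2DS/H = 2·56,500·60/21 = 322,857.14
EOQ = √322,857.14 ≈ 568.21 → Q = 568 units
T = Q/D × 365 days = 568/56,500 × 365 = 3.669 days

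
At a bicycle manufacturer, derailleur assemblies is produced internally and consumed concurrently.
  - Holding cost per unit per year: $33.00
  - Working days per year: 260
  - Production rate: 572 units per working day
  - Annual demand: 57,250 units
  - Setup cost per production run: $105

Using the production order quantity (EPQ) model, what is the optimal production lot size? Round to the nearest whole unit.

Daily demand d = 57,250/260 = 220.192; p = 572; 1 − d/p = 0.61505
EPQ = √(2DS / (H(1 − d/p)))
    = √(2 × 57,250 × 105 / (33 × 0.61505)) ≈ 769.64

770 units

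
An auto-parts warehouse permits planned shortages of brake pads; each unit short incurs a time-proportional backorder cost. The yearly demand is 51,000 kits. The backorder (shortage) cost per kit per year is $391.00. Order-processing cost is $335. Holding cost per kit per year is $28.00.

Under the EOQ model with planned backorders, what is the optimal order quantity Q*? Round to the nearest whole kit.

1,144 kits

Q* = √(2DS/H) · √((H + b)/b)
   = √(2 × 51,000 × 335 / 28) · √((28 + 391) / 391)
   = 1,104.698 × 1.0352 ≈ 1,143.57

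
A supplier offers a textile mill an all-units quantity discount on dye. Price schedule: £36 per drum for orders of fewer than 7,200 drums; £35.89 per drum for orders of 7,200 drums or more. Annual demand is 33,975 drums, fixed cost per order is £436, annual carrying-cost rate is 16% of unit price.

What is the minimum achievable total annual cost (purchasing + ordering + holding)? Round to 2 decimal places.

H₁ = 16%×£36 = £5.7600;  H₂ = 16%×£35.89 = £5.7424
EOQ₁ = √(2×33,975×436/5.7600) = 2,267.91  (< 7,200, feasible at tier 1)
EOQ₂ = √(2×33,975×436/5.7424) = 2,271.39  (< 7,200 → use Q = 7,200 at tier-2 price)
TC(tier 1 (EOQ₁), Q≈2,267.9) = £1,236,163.19
TC(tier 2, Q≈7,200.0) = £1,242,092.76
Minimum at tier 1 (EOQ₁): £1,236,163.19

£1,236,163.19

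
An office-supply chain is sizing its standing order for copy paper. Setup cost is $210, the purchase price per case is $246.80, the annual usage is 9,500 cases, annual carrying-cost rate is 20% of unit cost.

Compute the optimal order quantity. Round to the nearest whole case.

284 cases

Holding cost per case per year: H = 20% × $246.8 = $49.3600
Q* = √(2·D·S / H) = √(2·9,500·210 / 49.36) = √80,834.7 ≈ 284.31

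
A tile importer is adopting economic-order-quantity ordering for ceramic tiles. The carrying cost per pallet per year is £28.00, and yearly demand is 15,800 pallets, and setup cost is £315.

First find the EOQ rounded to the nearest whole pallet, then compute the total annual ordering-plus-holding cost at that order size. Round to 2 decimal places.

Q* = √(2·D·S / H) = √(2·15,800·315 / 28) = √355,500.0 ≈ 596.24 → Q = 596 pallets
Orders/yr = 15,800/596 = 26.510; ordering cost = 26.510 × £315 = £8,350.67
Average inventory = 596/2 = 298; holding cost = 298 × £28 = £8,344.00
Total = £8,350.67 + £8,344.00 = £16,694.67

£16,694.67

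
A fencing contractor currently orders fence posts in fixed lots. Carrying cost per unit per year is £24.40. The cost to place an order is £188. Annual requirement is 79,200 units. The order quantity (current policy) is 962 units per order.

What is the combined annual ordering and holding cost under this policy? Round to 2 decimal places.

£27,214.15

Annual ordering cost = (D/Q)·S = (79,200/962) × 188 = £15,477.75
Annual holding cost  = (Q/2)·H = (962/2) × 24.4 = £11,736.40
Total = £15,477.75 + £11,736.40 = £27,214.15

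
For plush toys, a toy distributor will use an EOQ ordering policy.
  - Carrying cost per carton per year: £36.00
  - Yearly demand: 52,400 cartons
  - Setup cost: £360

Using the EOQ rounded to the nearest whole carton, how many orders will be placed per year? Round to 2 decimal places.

51.17 orders per year

2DS/H = 2·52,400·360/36 = 1,048,000.00
EOQ = √1,048,000.00 ≈ 1,023.72 → Q = 1,024
Orders per year = D/Q = 52,400 / 1,024 = 51.172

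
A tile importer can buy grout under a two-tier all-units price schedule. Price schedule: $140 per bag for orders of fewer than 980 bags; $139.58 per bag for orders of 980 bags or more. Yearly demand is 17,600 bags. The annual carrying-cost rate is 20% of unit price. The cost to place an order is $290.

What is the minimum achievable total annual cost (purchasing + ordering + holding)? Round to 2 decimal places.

$2,475,495.00

H₁ = 20%×$140 = $28.0000;  H₂ = 20%×$139.58 = $27.9160
EOQ₁ = √(2×17,600×290/28.0000) = 603.80  (< 980, feasible at tier 1)
EOQ₂ = √(2×17,600×290/27.9160) = 604.71  (< 980 → use Q = 980 at tier-2 price)
TC(tier 1 (EOQ₁), Q≈603.8) = $2,480,906.33
TC(tier 2, Q≈980.0) = $2,475,495.00
Minimum at tier 2: $2,475,495.00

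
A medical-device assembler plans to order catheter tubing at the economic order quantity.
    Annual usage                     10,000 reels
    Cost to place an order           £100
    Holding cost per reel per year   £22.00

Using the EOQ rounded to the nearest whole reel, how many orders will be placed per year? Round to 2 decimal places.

Optimal lot size Q* = (2 × 10,000 × £100 / £22)^½ ≈ 301.51 → Q = 302
Orders per year = D/Q = 10,000 / 302 = 33.113

33.11 orders per year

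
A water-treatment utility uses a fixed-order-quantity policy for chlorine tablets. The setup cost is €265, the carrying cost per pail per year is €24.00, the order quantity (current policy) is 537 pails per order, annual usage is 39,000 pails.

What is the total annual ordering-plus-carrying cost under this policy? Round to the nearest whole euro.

€25,690

Orders/yr = 39,000/537 = 72.626; ordering cost = 72.626 × €265 = €19,245.81
Average inventory = 537/2 = 268.5; holding cost = 268.5 × €24 = €6,444.00
Total = €19,245.81 + €6,444.00 = €25,689.81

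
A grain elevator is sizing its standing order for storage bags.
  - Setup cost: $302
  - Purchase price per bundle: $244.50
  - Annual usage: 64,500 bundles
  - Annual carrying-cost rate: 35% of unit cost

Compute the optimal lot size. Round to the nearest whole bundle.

Carrying cost H = $244.5 × 35% = $85.5750/bundle/yr
Q* = √(2·D·S / H) = √(2·64,500·302 / 85.575) = √455,249.8 ≈ 674.72

675 bundles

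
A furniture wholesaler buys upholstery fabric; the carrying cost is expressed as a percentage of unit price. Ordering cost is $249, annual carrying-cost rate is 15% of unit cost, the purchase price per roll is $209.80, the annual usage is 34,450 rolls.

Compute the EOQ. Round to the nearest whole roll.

H = i·C = 0.15 × $209.8 = $31.4700 per roll-year
Optimal lot size Q* = (2 × 34,450 × $249 / $31.47)^½ ≈ 738.35

738 rolls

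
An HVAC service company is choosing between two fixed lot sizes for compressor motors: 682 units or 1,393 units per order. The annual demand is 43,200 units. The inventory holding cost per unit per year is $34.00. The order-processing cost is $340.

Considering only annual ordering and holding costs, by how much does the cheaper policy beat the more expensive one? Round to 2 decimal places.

For each Q, cost = (D/Q)·S + (Q/2)·H.
TC(682) = (43,200/682)×340 + (682/2)×34 = $33,130.66
TC(1,393) = (43,200/1,393)×340 + (1,393/2)×34 = $34,225.15
Cheaper: Q = 682.  Difference = $1,094.49

$1,094.49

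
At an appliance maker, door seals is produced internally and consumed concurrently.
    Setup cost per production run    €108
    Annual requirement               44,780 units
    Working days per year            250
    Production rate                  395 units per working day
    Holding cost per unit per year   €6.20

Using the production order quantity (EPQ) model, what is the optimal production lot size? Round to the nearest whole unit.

1,690 units

Daily demand d = 44,780/250 = 179.120; p = 395; 1 − d/p = 0.54653
EPQ = √(2DS / (H(1 − d/p)))
    = √(2 × 44,780 × 108 / (6.2 × 0.54653)) ≈ 1,689.53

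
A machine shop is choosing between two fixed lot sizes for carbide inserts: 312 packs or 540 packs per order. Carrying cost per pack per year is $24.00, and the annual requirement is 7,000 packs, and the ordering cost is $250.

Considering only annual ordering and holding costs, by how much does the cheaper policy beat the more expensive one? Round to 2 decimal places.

$367.77

TC(Q) = (D/Q)S + (Q/2)H
TC(312) = (7,000/312)×250 + (312/2)×24 = $9,352.97
TC(540) = (7,000/540)×250 + (540/2)×24 = $9,720.74
|ΔTC| = |$9,352.97 − $9,720.74| = $367.77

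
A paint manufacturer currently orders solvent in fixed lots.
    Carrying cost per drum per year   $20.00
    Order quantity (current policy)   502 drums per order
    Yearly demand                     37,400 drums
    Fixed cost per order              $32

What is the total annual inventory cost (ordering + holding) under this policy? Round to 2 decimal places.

$7,404.06

Orders/yr = 37,400/502 = 74.502; ordering cost = 74.502 × $32 = $2,384.06
Average inventory = 502/2 = 251; holding cost = 251 × $20 = $5,020.00
Total = $2,384.06 + $5,020.00 = $7,404.06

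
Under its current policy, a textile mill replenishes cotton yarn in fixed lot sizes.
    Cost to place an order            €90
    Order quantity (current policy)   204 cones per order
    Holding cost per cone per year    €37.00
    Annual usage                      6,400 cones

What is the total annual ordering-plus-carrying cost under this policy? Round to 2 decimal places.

Annual ordering cost = (D/Q)·S = (6,400/204) × 90 = €2,823.53
Annual holding cost  = (Q/2)·H = (204/2) × 37 = €3,774.00
Total = €2,823.53 + €3,774.00 = €6,597.53

€6,597.53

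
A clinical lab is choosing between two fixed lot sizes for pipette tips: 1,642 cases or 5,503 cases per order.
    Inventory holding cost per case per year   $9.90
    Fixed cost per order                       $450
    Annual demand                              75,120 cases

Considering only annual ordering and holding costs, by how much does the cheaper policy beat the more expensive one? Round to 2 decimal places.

TC(Q) = (D/Q)S + (Q/2)H
TC(1,642) = (75,120/1,642)×450 + (1,642/2)×9.9 = $28,714.99
TC(5,503) = (75,120/5,503)×450 + (5,503/2)×9.9 = $33,382.68
Cheaper: Q = 1,642.  Difference = $4,667.69

$4,667.69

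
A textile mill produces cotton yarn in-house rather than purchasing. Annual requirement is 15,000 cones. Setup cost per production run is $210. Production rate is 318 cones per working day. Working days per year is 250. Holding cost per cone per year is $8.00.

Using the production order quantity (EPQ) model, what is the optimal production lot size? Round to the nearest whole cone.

d = 15,000/250 = 60.0000 cones/day;  effective holding cost H(1 − d/p) = 8·(1 − 60.0000/318) = 6.49057
Q* = √(2DS / H_eff) = √(2·15,000·210 / 6.49057) ≈ 985.21

985 cones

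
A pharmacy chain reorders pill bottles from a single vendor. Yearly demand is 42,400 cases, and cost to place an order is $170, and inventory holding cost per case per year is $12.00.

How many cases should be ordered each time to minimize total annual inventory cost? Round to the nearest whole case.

1,096 cases

2DS/H = 2·42,400·170/12 = 1,201,333.33
EOQ = √1,201,333.33 ≈ 1,096.05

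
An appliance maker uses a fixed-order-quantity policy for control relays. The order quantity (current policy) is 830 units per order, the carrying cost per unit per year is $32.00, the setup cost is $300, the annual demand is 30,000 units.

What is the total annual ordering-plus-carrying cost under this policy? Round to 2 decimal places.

Annual ordering cost = (D/Q)·S = (30,000/830) × 300 = $10,843.37
Annual holding cost  = (Q/2)·H = (830/2) × 32 = $13,280.00
Total = $10,843.37 + $13,280.00 = $24,123.37

$24,123.37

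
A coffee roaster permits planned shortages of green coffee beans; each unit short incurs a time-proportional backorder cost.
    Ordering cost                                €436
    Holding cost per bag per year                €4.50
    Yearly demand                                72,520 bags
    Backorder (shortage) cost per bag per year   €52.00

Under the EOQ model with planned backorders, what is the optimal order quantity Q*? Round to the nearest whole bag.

Q* = √(2DS/H) · √((H + b)/b)
   = √(2 × 72,520 × 436 / 4.5) · √((4.5 + 52) / 52)
   = 3,748.702 × 1.0424 ≈ 3,907.54

3,908 bags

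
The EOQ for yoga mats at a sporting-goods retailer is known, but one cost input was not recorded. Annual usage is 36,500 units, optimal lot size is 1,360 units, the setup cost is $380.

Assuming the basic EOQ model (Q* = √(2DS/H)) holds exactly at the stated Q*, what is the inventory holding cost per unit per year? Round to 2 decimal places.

$15.00

Since Q* = (2DS/H)^½, squaring gives Q*²·H = 2DS.
H = 2DS / Q² = 2 × 36,500 × 380 / 1,360² = 14.9978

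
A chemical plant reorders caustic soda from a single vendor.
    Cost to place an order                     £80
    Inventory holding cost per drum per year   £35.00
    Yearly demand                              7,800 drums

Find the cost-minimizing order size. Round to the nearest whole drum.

189 drums

Optimal lot size Q* = (2 × 7,800 × £80 / £35)^½ ≈ 188.83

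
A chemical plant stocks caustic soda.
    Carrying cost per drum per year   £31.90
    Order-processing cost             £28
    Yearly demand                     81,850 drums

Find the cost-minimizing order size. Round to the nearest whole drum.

EOQ = √(2DS/H) = √(2 × 81,850 × 28 / 31.9)
    = √(143,686.52) ≈ 379.06

379 drums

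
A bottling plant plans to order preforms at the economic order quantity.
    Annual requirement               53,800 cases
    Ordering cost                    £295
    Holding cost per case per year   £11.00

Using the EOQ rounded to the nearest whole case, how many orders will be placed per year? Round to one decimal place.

31.7 orders per year

EOQ = √(2DS/H) = √(2 × 53,800 × 295 / 11)
    = √(2,885,636.36) ≈ 1,698.72 → Q = 1,699
Orders per year = D/Q = 53,800 / 1,699 = 31.666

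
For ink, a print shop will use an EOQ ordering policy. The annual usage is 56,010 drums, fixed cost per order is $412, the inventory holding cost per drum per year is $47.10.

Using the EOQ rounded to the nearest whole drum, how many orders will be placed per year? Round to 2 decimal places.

56.58 orders per year

2DS/H = 2·56,010·412/47.1 = 979,877.71
EOQ = √979,877.71 ≈ 989.89 → Q = 990
Orders per year = D/Q = 56,010 / 990 = 56.576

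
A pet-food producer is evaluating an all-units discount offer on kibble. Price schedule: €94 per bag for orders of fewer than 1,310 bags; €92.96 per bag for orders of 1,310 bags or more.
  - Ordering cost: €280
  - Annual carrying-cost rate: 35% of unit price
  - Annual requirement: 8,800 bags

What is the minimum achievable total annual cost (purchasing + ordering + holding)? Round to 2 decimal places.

€839,933.08

H₁ = 35%×€94 = €32.9000;  H₂ = 35%×€92.96 = €32.5360
EOQ₁ = √(2×8,800×280/32.9000) = 387.02  (< 1,310, feasible at tier 1)
EOQ₂ = √(2×8,800×280/32.5360) = 389.18  (< 1,310 → use Q = 1,310 at tier-2 price)
TC(tier 1 (EOQ₁), Q≈387.0) = €839,933.08
TC(tier 2, Q≈1,310.0) = €841,240.00
Minimum at tier 1 (EOQ₁): €839,933.08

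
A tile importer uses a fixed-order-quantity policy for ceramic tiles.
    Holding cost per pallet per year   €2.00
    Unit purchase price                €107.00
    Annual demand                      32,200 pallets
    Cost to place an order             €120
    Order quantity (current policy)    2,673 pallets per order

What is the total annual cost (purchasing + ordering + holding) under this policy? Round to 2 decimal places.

€3,449,518.57

Orders/yr = 32,200/2,673 = 12.046; ordering cost = 12.046 × €120 = €1,445.57
Average inventory = 2,673/2 = 1336.5; holding cost = 1336.5 × €2 = €2,673.00
Purchase cost = D·C = 32,200 × 107 = €3,445,400.00
Total = €1,445.57 + €2,673.00 + €3,445,400.00 = €3,449,518.57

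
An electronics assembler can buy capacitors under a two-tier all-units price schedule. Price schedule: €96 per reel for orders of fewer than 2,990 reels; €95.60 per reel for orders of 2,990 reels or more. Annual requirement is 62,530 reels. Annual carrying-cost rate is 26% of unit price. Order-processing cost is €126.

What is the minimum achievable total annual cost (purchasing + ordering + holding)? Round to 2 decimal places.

€6,017,662.76

H₁ = 26%×€96 = €24.9600;  H₂ = 26%×€95.60 = €24.8560
EOQ₁ = √(2×62,530×126/24.9600) = 794.55  (< 2,990, feasible at tier 1)
EOQ₂ = √(2×62,530×126/24.8560) = 796.21  (< 2,990 → use Q = 2,990 at tier-2 price)
TC(tier 1 (EOQ₁), Q≈794.6) = €6,022,712.01
TC(tier 2, Q≈2,990.0) = €6,017,662.76
Minimum at tier 2: €6,017,662.76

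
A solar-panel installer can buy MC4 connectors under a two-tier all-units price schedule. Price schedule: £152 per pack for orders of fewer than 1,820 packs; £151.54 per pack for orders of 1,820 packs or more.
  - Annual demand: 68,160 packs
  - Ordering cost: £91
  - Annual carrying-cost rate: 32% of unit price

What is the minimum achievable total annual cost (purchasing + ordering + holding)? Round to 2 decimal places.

£10,376,502.85

H₁ = 32%×£152 = £48.6400;  H₂ = 32%×£151.54 = £48.4928
EOQ₁ = √(2×68,160×91/48.6400) = 505.01  (< 1,820, feasible at tier 1)
EOQ₂ = √(2×68,160×91/48.4928) = 505.78  (< 1,820 → use Q = 1,820 at tier-2 price)
TC(tier 1 (EOQ₁), Q≈505.0) = £10,384,883.90
TC(tier 2, Q≈1,820.0) = £10,376,502.85
Minimum at tier 2: £10,376,502.85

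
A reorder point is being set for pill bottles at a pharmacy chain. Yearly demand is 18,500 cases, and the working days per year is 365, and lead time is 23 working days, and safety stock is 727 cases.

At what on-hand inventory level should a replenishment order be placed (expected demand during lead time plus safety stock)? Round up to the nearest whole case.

1,893 cases

Daily demand d = 18,500 / 365 = 50.685 cases/day
Demand during lead time = 50.685 × 23 = 1,165.75
Reorder point = 1,165.75 + 727 = 1,892.75 → round up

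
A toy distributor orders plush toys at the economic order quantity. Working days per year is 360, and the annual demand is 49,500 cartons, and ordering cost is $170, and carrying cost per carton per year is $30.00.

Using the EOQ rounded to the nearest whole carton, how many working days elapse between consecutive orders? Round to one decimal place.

5.4 days

Optimal lot size Q* = (2 × 49,500 × $170 / $30)^½ ≈ 749.00 → Q = 749 cartons
Cycle time = (working days × Q)/D = (360 × 749) / 49,500 = 5.447 days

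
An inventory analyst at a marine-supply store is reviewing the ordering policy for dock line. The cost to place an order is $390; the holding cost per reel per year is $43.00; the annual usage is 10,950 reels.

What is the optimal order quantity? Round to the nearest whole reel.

446 reels

Q* = √(2·D·S / H) = √(2·10,950·390 / 43) = √198,627.9 ≈ 445.68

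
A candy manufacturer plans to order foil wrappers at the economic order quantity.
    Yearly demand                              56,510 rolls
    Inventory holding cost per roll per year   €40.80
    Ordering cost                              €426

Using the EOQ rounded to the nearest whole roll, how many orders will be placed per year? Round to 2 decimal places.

Q* = √(2·D·S / H) = √(2·56,510·426 / 40.8) = √1,180,061.8 ≈ 1,086.31 → Q = 1,086
Orders per year = D/Q = 56,510 / 1,086 = 52.035

52.03 orders per year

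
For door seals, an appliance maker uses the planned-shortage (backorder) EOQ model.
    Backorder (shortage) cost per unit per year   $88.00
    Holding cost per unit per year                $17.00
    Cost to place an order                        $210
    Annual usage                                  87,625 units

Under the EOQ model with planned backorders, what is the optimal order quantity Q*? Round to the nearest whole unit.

Q* = √(2DS/H) · √((H + b)/b)
   = √(2 × 87,625 × 210 / 17) · √((17 + 88) / 88)
   = 1,471.344 × 1.0923 ≈ 1,607.19

1,607 units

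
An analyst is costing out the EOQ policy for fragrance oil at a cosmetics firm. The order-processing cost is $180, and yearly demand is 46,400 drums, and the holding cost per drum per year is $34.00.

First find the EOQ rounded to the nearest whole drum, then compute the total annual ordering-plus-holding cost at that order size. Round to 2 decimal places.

Q* = √(2·D·S / H) = √(2·46,400·180 / 34) = √491,294.1 ≈ 700.92 → Q = 701 drums
Annual ordering cost = (D/Q)·S = (46,400/701) × 180 = $11,914.41
Annual holding cost  = (Q/2)·H = (701/2) × 34 = $11,917.00
Total = $11,914.41 + $11,917.00 = $23,831.41

$23,831.41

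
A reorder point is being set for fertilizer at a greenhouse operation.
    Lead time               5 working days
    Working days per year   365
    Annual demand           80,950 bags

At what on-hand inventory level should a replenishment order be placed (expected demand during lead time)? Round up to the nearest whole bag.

Daily demand d = 80,950 / 365 = 221.781 bags/day
Demand during lead time = 221.781 × 5 = 1,108.90
Reorder point = 1,108.90 → round up

1,109 bags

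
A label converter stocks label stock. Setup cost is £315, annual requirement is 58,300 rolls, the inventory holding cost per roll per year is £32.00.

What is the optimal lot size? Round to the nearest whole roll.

2DS/H = 2·58,300·315/32 = 1,147,781.25
EOQ = √1,147,781.25 ≈ 1,071.35

1,071 rolls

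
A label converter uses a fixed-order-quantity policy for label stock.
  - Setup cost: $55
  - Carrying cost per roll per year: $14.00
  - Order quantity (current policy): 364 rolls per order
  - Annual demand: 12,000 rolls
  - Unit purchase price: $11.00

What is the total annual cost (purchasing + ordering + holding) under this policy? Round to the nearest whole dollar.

Ordering: D/Q × S = 12,000/364 × $55 = $1,813.19
Holding:  Q/2 × H = 364/2 × $14 = $2,548.00
Purchase cost = D·C = 12,000 × 11 = $132,000.00
Total = $1,813.19 + $2,548.00 + $132,000.00 = $136,361.19

$136,361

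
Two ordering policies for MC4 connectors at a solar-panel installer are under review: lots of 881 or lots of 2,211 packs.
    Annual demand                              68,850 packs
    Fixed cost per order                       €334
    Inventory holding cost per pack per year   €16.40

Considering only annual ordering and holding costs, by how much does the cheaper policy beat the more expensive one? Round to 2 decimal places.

TC(Q) = (D/Q)S + (Q/2)H
TC(881) = (68,850/881)×334 + (881/2)×16.4 = €33,326.24
TC(2,211) = (68,850/2,211)×334 + (2,211/2)×16.4 = €28,530.88
Lots of 2,211 are cheaper by €4,795.36.

€4,795.36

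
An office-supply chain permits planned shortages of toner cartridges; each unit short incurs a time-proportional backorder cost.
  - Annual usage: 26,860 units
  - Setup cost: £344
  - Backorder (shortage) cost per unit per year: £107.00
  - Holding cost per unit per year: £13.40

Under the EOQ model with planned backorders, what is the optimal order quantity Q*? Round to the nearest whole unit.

1,246 units

Q* = √(2DS/H) · √((H + b)/b)
   = √(2 × 26,860 × 344 / 13.4) · √((13.4 + 107) / 107)
   = 1,174.343 × 1.0608 ≈ 1,245.71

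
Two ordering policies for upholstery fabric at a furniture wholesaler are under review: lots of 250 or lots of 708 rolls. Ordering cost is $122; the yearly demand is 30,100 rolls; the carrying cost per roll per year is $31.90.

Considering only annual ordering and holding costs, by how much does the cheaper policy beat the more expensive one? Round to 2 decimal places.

$2,196.98

For each Q, cost = (D/Q)·S + (Q/2)·H.
TC(250) = (30,100/250)×122 + (250/2)×31.9 = $18,676.30
TC(708) = (30,100/708)×122 + (708/2)×31.9 = $16,479.32
Lots of 708 are cheaper by $2,196.98.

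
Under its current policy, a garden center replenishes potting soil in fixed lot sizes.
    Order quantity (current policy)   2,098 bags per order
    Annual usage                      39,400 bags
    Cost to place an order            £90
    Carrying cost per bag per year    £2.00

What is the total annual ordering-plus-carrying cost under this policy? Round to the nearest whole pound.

£3,788

Annual ordering cost = (D/Q)·S = (39,400/2,098) × 90 = £1,690.18
Annual holding cost  = (Q/2)·H = (2,098/2) × 2 = £2,098.00
Total = £1,690.18 + £2,098.00 = £3,788.18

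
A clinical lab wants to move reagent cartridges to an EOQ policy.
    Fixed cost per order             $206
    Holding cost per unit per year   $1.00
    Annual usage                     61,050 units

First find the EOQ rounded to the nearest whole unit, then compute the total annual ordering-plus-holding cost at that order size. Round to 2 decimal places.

EOQ = √(2DS/H) = √(2 × 61,050 × 206 / 1)
    = √(25,152,600.00) ≈ 5,015.24 → Q = 5,015 units
Annual ordering cost = (D/Q)·S = (61,050/5,015) × 206 = $2,507.74
Annual holding cost  = (Q/2)·H = (5,015/2) × 1 = $2,507.50
Total = $2,507.74 + $2,507.50 = $5,015.24

$5,015.24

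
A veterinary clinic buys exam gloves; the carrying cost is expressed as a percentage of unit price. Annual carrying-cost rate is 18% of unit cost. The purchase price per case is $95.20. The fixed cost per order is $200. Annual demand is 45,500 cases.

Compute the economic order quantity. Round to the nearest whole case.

1,031 cases

Carrying cost H = $95.2 × 18% = $17.1360/case/yr
Optimal lot size Q* = (2 × 45,500 × $200 / $17.136)^½ ≈ 1,030.58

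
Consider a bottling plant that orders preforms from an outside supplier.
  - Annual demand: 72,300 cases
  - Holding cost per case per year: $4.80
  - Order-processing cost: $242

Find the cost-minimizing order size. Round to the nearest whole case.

Optimal lot size Q* = (2 × 72,300 × $242 / $4.8)^½ ≈ 2,700.05

2,700 cases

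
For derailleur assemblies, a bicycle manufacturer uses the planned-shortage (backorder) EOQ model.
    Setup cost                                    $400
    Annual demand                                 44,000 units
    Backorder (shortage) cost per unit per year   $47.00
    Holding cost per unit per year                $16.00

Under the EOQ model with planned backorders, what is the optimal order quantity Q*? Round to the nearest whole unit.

Q* = √(2DS/H) · √((H + b)/b)
   = √(2 × 44,000 × 400 / 16) · √((16 + 47) / 47)
   = 1,483.240 × 1.1578 ≈ 1,717.25

1,717 units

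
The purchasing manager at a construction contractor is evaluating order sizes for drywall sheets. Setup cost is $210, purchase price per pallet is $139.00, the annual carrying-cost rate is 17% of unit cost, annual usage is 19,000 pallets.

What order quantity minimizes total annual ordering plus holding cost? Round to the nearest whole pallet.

581 pallets

H = i·C = 0.17 × $139 = $23.6300 per pallet-year
Q* = √(2·D·S / H) = √(2·19,000·210 / 23.63) = √337,706.3 ≈ 581.13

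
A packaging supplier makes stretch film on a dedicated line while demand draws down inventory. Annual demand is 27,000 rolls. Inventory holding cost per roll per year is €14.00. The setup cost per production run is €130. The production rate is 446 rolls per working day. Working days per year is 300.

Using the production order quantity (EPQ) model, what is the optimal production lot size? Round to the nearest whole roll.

d = 27,000/300 = 90.0000 rolls/day;  effective holding cost H(1 − d/p) = 14·(1 − 90.0000/446) = 11.17489
Q* = √(2DS / H_eff) = √(2·27,000·130 / 11.17489) ≈ 792.59

793 rolls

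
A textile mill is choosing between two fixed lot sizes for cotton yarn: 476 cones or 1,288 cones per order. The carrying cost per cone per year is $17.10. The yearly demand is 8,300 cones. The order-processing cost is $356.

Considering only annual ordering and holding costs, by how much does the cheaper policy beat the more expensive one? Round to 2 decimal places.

TC(Q) = (D/Q)S + (Q/2)H
TC(476) = (8,300/476)×356 + (476/2)×17.1 = $10,277.36
TC(1,288) = (8,300/1,288)×356 + (1,288/2)×17.1 = $13,306.50
Lots of 476 are cheaper by $3,029.14.

$3,029.14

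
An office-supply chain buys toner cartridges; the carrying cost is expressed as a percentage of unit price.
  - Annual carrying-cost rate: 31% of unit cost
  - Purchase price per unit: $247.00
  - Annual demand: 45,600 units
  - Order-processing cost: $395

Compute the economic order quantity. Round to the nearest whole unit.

686 units

Holding cost per unit per year: H = 31% × $247 = $76.5700
EOQ = √(2DS/H) = √(2 × 45,600 × 395 / 76.57)
    = √(470,471.46) ≈ 685.91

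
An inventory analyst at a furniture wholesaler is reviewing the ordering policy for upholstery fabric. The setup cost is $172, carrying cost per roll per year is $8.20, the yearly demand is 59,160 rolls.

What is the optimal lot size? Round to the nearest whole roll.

Q* = √(2·D·S / H) = √(2·59,160·172 / 8.2) = √2,481,834.1 ≈ 1,575.38

1,575 rolls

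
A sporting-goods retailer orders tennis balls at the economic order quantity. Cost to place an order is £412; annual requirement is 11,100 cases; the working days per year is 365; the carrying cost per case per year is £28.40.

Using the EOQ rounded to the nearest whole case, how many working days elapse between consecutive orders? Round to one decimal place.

Optimal lot size Q* = (2 × 11,100 × £412 / £28.4)^½ ≈ 567.50 → Q = 568 cases
Cycle time = (working days × Q)/D = (365 × 568) / 11,100 = 18.677 days

18.7 days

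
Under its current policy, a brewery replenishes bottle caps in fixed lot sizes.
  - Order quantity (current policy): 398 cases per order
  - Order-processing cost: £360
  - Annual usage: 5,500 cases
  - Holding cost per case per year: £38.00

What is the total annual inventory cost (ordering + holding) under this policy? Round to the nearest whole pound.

Annual ordering cost = (D/Q)·S = (5,500/398) × 360 = £4,974.87
Annual holding cost  = (Q/2)·H = (398/2) × 38 = £7,562.00
Total = £4,974.87 + £7,562.00 = £12,536.87

£12,537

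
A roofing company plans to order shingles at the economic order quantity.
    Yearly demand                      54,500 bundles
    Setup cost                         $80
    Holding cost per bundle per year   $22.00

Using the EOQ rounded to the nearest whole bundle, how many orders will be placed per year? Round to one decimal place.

2DS/H = 2·54,500·80/22 = 396,363.64
EOQ = √396,363.64 ≈ 629.57 → Q = 630
N = D/Q = 54,500/630 ≈ 86.508 orders/yr

86.5 orders per year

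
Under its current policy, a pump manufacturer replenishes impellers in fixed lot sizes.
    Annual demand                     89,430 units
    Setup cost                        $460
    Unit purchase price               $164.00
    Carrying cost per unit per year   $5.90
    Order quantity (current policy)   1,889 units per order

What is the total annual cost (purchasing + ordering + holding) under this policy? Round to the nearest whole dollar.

Ordering: D/Q × S = 89,430/1,889 × $460 = $21,777.55
Holding:  Q/2 × H = 1,889/2 × $5.9 = $5,572.55
Purchase cost = D·C = 89,430 × 164 = $14,666,520.00
Total = $21,777.55 + $5,572.55 + $14,666,520.00 = $14,693,870.10

$14,693,870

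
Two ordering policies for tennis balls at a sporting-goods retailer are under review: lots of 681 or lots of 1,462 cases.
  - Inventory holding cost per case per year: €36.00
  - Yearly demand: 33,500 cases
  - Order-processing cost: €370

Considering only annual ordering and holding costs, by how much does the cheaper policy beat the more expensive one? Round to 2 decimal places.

€4,334.94

Annual cost at Q: ordering D·S/Q plus holding Q·H/2.
TC(681) = (33,500/681)×370 + (681/2)×36 = €30,459.17
TC(1,462) = (33,500/1,462)×370 + (1,462/2)×36 = €34,794.11
Cheaper: Q = 681.  Difference = €4,334.94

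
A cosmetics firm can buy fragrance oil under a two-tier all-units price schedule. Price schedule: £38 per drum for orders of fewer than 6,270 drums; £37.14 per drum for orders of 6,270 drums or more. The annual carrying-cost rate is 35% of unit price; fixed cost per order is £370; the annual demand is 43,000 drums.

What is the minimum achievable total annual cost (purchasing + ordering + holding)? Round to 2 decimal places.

H₁ = 35%×£38 = £13.3000;  H₂ = 35%×£37.14 = £12.9990
EOQ₁ = √(2×43,000×370/13.3000) = 1,546.76  (< 6,270, feasible at tier 1)
EOQ₂ = √(2×43,000×370/12.9990) = 1,564.57  (< 6,270 → use Q = 6,270 at tier-2 price)
TC(tier 1 (EOQ₁), Q≈1,546.8) = £1,654,571.97
TC(tier 2, Q≈6,270.0) = £1,640,309.35
Minimum at tier 2: £1,640,309.35

£1,640,309.35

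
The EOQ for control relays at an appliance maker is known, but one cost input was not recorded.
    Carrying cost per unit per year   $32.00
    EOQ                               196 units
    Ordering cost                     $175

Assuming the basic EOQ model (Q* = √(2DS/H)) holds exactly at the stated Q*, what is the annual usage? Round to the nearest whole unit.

3,512 units per year

From Q* = √(2DS/H) ⇒ Q*² = 2DS/H.
D = Q²H / (2S) = 196² × 32 / (2 × 175) = 3,512.32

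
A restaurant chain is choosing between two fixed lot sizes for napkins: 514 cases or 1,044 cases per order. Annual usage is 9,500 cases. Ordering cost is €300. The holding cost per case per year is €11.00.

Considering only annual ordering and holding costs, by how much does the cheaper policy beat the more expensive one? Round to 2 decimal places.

TC(Q) = (D/Q)S + (Q/2)H
TC(514) = (9,500/514)×300 + (514/2)×11 = €8,371.75
TC(1,044) = (9,500/1,044)×300 + (1,044/2)×11 = €8,471.89
|ΔTC| = |€8,371.75 − €8,471.89| = €100.14

€100.14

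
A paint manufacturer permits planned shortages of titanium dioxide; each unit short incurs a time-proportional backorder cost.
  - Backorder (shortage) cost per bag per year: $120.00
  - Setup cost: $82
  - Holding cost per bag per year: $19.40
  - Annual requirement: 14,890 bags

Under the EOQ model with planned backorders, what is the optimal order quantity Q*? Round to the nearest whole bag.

Basic EOQ = √(2·14,890·82/19.4) = 354.788
Backorder adjustment √((H+b)/b) = √((19.4+120)/120) = 1.0778
Q* = 354.788 × 1.0778 ≈ 382.39

382 bags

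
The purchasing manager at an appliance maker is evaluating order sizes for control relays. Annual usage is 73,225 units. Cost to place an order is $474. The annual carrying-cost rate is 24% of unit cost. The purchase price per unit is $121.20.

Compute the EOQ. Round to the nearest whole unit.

Holding cost per unit per year: H = 24% × $121.2 = $29.0880
EOQ = √(2DS/H) = √(2 × 73,225 × 474 / 29.088)
    = √(2,386,458.33) ≈ 1,544.82

1,545 units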